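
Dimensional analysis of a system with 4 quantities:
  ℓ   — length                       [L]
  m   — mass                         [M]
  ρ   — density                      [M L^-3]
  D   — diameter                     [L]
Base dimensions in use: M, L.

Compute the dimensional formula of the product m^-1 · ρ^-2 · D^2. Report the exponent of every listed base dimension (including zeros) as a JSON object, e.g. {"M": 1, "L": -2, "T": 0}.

Exponent matrix [M,L] × [ℓ,m,ρ,D]:
  M: [ 0  1  1  0]
  L: [ 1  0 -3  1]
  [M]: (-1)·1+(-2)·1+(2)·0 = -3
  [L]: (-1)·0+(-2)·-3+(2)·1 = 8
⇒ M^-3 L^8

{"M": -3, "L": 8}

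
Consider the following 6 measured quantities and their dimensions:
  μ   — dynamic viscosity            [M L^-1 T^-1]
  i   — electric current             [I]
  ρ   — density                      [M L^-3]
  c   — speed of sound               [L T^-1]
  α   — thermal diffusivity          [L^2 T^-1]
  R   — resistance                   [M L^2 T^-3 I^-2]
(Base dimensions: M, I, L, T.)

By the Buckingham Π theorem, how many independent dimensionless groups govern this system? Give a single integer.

2

Write exponents as rows M,I,L,T / cols μ,i,ρ,c,α,R:
  M: [ 1  0  1  0  0  1]
  I: [ 0  1  0  0  0 -2]
  L: [-1  0 -3  1  2  2]
  T: [-1  0  0 -1 -1 -3]
Row reduction gives pivot columns μ,i,ρ,c; rank = 4
n=6, r=4 ⇒ 2 dimensionless groups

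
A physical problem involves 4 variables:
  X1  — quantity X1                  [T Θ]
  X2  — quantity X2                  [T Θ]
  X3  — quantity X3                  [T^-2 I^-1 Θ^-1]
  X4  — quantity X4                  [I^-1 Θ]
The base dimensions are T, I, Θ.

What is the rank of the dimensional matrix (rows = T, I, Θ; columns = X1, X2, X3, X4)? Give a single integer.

2

Write exponents as rows T,I,Θ / cols X1,X2,X3,X4:
  T: [ 1  1 -2  0]
  I: [ 0  0 -1 -1]
  Θ: [ 1  1 -1  1]
Row reduction gives pivot columns X1,X3; rank = 2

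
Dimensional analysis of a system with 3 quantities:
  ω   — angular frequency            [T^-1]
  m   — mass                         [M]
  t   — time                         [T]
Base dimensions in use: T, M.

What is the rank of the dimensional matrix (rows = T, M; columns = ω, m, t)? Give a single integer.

2

Write exponents as rows T,M / cols ω,m,t:
  T: [-1  0  1]
  M: [ 0  1  0]
RREF → pivots at {ω,m} ⇒ r = 2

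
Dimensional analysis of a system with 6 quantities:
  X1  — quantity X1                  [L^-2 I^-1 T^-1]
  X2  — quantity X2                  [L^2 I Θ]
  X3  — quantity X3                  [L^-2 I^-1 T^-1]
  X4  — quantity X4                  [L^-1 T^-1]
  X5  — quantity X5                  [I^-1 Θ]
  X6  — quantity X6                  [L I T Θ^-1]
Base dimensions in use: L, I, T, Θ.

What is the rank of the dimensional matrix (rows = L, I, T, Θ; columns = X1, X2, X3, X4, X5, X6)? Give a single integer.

Write exponents as rows L,I,T,Θ / cols X1,X2,X3,X4,X5,X6:
  L: [-2  2 -2 -1  0  1]
  I: [-1  1 -1  0 -1  1]
  T: [-1  0 -1 -1  0  1]
  Θ: [ 0  1  0  0  1 -1]
Echelon form has 3 nonzero rows (pivots: X1,X2,X4)

3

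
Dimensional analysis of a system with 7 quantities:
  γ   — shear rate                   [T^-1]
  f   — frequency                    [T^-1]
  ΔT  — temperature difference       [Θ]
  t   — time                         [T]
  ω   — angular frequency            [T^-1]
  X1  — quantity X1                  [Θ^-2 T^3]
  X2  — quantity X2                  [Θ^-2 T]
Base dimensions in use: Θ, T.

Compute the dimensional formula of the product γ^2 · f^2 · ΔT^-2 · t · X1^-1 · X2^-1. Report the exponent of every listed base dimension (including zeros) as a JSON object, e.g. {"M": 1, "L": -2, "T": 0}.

Write exponents as rows Θ,T / cols γ,f,ΔT,t,ω,X1,X2:
  Θ: [ 0  0  1  0  0 -2 -2]
  T: [-1 -1  0  1 -1  3  1]
  [Θ]: (2)·0+(2)·0+(-2)·1+(1)·0+(-1)·-2+(-1)·-2 = 2
  [T]: (2)·-1+(2)·-1+(-2)·0+(1)·1+(-1)·3+(-1)·1 = -7
⇒ Θ^2 T^-7

{"Θ": 2, "T": -7}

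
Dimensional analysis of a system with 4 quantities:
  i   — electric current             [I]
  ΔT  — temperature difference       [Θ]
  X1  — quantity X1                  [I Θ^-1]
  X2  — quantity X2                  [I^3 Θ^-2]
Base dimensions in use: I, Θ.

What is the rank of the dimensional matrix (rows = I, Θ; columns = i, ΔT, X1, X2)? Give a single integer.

Dimensional matrix (I×Θ by i×ΔT×X1×X2):
  I: [ 1  0  1  3]
  Θ: [ 0  1 -1 -2]
Row reduction gives pivot columns i,ΔT; rank = 2

2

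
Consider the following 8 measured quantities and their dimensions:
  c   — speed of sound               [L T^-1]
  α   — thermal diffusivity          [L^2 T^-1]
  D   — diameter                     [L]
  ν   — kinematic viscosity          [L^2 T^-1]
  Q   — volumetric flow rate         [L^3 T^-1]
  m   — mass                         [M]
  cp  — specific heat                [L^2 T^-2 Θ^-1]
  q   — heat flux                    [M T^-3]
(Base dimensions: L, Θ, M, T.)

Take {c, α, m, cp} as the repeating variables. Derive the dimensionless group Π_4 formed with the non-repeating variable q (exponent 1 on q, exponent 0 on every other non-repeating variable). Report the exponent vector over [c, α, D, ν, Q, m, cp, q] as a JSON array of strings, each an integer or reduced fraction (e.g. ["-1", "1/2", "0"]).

["-6", "3", "0", "0", "0", "-1", "0", "1"]

Write exponents as rows L,Θ,M,T / cols c,α,D,ν,Q,m,cp,q:
  L: [ 1  2  1  2  3  0  2  0]
  Θ: [ 0  0  0  0  0  0 -1  0]
  M: [ 0  0  0  0  0  1  0  1]
  T: [-1 -1  0 -1 -1  0 -2 -3]
Echelon form has 4 nonzero rows (pivots: c,α,m,cp)
Repeat: c,α,m,cp; free: D,ν,Q,q
RREF:
  r0: [   1    0   -1    0   -1    0    0    6]
  r1: [   0    1    1    1    2    0    0   -3]
  r2: [   0    0    0    0    0    1    0    1]
  r3: [   0    0    0    0    0    0    1    0]
Fix exponent of q at 1, D at 0, ν at 0, Q at 0; solve each RREF row for its pivot's exponent:
  r0: exp(c) + (6)·1 = 0 ⇒ exp(c) = -6
  r1: exp(α) + (-3)·1 = 0 ⇒ exp(α) = 3
  r2: exp(m) + (1)·1 = 0 ⇒ exp(m) = -1
  r3: exp(cp) + (0)·1 = 0 ⇒ exp(cp) = 0
Π_4 = c^-6 · α^3 · m^-1 · q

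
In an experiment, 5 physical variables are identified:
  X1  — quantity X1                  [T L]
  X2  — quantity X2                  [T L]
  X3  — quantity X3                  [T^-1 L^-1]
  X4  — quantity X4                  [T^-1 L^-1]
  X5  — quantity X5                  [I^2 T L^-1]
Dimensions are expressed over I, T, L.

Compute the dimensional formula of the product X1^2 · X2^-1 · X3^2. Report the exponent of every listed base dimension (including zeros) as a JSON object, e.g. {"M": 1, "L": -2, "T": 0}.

Write exponents as rows I,T,L / cols X1,X2,X3,X4,X5:
  I: [ 0  0  0  0  2]
  T: [ 1  1 -1 -1  1]
  L: [ 1  1 -1 -1 -1]
  [I]: (2)·0+(-1)·0+(2)·0 = 0
  [T]: (2)·1+(-1)·1+(2)·-1 = -1
  [L]: (2)·1+(-1)·1+(2)·-1 = -1
⇒ T^-1 L^-1

{"I": 0, "T": -1, "L": -1}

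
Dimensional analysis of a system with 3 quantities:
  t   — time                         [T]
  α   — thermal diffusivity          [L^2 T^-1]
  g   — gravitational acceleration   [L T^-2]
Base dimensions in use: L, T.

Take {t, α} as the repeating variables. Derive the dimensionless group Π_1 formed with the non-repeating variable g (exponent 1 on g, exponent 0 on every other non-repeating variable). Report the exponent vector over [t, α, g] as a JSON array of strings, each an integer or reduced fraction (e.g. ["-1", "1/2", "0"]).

["3/2", "-1/2", "1"]

Dimensional matrix (L×T by t×α×g):
  L: [ 0  2  1]
  T: [ 1 -1 -2]
Echelon form has 2 nonzero rows (pivots: t,α)
Pivot set = {t,α}, free = {g}
RREF:
  r0: [   1    0 -3/2]
  r1: [   0    1  1/2]
Fix exponent of g at 1; solve each RREF row for its pivot's exponent:
  r0: exp(t) + (-3/2)·1 = 0 ⇒ exp(t) = 3/2
  r1: exp(α) + (1/2)·1 = 0 ⇒ exp(α) = -1/2
Π_1 = t^(3/2) · α^(-1/2) · g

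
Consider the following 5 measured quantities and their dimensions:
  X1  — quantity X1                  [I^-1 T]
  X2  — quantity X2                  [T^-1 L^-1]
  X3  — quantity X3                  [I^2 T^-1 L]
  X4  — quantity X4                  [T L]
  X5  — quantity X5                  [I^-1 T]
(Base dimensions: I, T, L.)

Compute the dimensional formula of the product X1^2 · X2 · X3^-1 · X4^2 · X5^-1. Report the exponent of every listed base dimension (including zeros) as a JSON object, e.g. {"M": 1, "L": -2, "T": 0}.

{"I": -3, "T": 3, "L": 0}

Exponent matrix [I,T,L] × [X1,X2,X3,X4,X5]:
  I: [-1  0  2  0 -1]
  T: [ 1 -1 -1  1  1]
  L: [ 0 -1  1  1  0]
  [I]: (2)·-1+(1)·0+(-1)·2+(2)·0+(-1)·-1 = -3
  [T]: (2)·1+(1)·-1+(-1)·-1+(2)·1+(-1)·1 = 3
  [L]: (2)·0+(1)·-1+(-1)·1+(2)·1+(-1)·0 = 0
⇒ I^-3 T^3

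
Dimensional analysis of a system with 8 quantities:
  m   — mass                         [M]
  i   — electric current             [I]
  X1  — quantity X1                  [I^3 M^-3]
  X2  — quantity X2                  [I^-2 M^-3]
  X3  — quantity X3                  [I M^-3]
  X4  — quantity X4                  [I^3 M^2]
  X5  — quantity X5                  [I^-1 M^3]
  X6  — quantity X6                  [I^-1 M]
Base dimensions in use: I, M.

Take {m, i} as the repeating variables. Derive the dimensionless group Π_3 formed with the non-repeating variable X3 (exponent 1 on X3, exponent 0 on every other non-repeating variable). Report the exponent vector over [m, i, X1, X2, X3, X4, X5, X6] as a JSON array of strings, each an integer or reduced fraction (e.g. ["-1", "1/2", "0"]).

Dimensional matrix (I×M by m×i×X1×X2×X3×X4×X5×X6):
  I: [ 0  1  3 -2  1  3 -1 -1]
  M: [ 1  0 -3 -3 -3  2  3  1]
Echelon form has 2 nonzero rows (pivots: m,i)
Repeat: m,i; free: X1,X2,X3,X4,X5,X6
RREF:
  r0: [   1    0   -3   -3   -3    2    3    1]
  r1: [   0    1    3   -2    1    3   -1   -1]
Fix exponent of X3 at 1, X1 at 0, X2 at 0, X4 at 0, X5 at 0, X6 at 0; solve each RREF row for its pivot's exponent:
  r0: exp(m) + (-3)·1 = 0 ⇒ exp(m) = 3
  r1: exp(i) + (1)·1 = 0 ⇒ exp(i) = -1
Π_3 = m^3 · i^-1 · X3

["3", "-1", "0", "0", "1", "0", "0", "0"]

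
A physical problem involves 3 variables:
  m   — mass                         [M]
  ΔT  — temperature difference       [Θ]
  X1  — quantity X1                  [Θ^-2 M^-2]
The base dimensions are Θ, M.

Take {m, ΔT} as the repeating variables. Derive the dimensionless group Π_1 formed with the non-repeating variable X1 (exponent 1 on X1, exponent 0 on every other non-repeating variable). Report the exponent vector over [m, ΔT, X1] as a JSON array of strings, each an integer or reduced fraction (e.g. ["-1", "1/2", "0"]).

Exponent matrix [Θ,M] × [m,ΔT,X1]:
  Θ: [ 0  1 -2]
  M: [ 1  0 -2]
Row reduction gives pivot columns m,ΔT; rank = 2
Repeat: m,ΔT; free: X1
RREF:
  r0: [   1    0   -2]
  r1: [   0    1   -2]
Fix exponent of X1 at 1; solve each RREF row for its pivot's exponent:
  r0: exp(m) + (-2)·1 = 0 ⇒ exp(m) = 2
  r1: exp(ΔT) + (-2)·1 = 0 ⇒ exp(ΔT) = 2
Π_1 = m^2 · ΔT^2 · X1

["2", "2", "1"]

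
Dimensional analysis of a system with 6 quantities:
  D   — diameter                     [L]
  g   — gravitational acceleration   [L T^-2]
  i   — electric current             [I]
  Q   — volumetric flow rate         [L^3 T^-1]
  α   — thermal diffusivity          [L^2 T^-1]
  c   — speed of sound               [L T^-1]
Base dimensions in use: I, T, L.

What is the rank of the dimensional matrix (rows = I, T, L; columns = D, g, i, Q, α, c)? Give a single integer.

3

Dimensional matrix (I×T×L by D×g×i×Q×α×c):
  I: [ 0  0  1  0  0  0]
  T: [ 0 -2  0 -1 -1 -1]
  L: [ 1  1  0  3  2  1]
Row reduction gives pivot columns D,g,i; rank = 3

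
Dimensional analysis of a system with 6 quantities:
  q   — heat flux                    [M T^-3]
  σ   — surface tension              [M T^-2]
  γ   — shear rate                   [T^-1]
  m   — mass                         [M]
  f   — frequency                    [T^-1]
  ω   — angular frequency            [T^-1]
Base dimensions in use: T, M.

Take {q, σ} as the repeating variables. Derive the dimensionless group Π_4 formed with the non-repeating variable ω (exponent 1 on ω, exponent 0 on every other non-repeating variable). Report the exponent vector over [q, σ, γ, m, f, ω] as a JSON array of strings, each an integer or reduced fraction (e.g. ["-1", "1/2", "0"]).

Dimensional matrix (T×M by q×σ×γ×m×f×ω):
  T: [-3 -2 -1  0 -1 -1]
  M: [ 1  1  0  1  0  0]
Echelon form has 2 nonzero rows (pivots: q,σ)
Repeat: q,σ; free: γ,m,f,ω
RREF:
  r0: [   1    0    1   -2    1    1]
  r1: [   0    1   -1    3   -1   -1]
Fix exponent of ω at 1, γ at 0, m at 0, f at 0; solve each RREF row for its pivot's exponent:
  r0: exp(q) + (1)·1 = 0 ⇒ exp(q) = -1
  r1: exp(σ) + (-1)·1 = 0 ⇒ exp(σ) = 1
Π_4 = q^-1 · σ · ω

["-1", "1", "0", "0", "0", "1"]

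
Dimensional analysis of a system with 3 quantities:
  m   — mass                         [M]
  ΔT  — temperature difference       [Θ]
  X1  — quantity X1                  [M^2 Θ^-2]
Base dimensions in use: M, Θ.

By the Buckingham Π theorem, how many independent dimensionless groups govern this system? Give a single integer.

1

Dimensional matrix (M×Θ by m×ΔT×X1):
  M: [ 1  0  2]
  Θ: [ 0  1 -2]
Echelon form has 2 nonzero rows (pivots: m,ΔT)
Π count = n − r = 3 − 2 = 1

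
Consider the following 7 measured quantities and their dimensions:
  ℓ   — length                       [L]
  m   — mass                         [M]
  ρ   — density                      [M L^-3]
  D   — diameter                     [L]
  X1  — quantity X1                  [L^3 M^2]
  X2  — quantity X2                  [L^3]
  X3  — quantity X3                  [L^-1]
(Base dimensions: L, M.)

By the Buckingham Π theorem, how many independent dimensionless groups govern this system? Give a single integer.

Dimensional matrix (L×M by ℓ×m×ρ×D×X1×X2×X3):
  L: [ 1  0 -3  1  3  3 -1]
  M: [ 0  1  1  0  2  0  0]
Echelon form has 2 nonzero rows (pivots: ℓ,m)
Π count = n − r = 7 − 2 = 5

5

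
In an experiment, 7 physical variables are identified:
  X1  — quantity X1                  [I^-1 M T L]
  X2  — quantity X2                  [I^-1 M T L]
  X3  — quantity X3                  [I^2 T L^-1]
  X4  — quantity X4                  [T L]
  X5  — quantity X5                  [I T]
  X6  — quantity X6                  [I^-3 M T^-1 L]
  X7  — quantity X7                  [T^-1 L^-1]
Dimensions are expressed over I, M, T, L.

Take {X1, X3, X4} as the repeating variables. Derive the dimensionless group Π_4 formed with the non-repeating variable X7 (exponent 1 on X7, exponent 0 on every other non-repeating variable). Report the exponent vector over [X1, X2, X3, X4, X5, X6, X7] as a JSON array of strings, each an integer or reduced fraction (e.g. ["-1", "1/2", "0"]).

Dimensional matrix (I×M×T×L by X1×X2×X3×X4×X5×X6×X7):
  I: [-1 -1  2  0  1 -3  0]
  M: [ 1  1  0  0  0  1  0]
  T: [ 1  1  1  1  1 -1 -1]
  L: [ 1  1 -1  1  0  1 -1]
Row reduction gives pivot columns X1,X3,X4; rank = 3
Pivot set = {X1,X3,X4}, free = {X2,X5,X6,X7}
RREF:
  r0: [   1    1    0    0    0    1    0]
  r1: [   0    0    1    0  1/2   -1    0]
  r2: [   0    0    0    1  1/2   -1   -1]
  r3: [   0    0    0    0    0    0    0]
Fix exponent of X7 at 1, X2 at 0, X5 at 0, X6 at 0; solve each RREF row for its pivot's exponent:
  r0: exp(X1) + (0)·1 = 0 ⇒ exp(X1) = 0
  r1: exp(X3) + (0)·1 = 0 ⇒ exp(X3) = 0
  r2: exp(X4) + (-1)·1 = 0 ⇒ exp(X4) = 1
Π_4 = X4 · X7

["0", "0", "0", "1", "0", "0", "1"]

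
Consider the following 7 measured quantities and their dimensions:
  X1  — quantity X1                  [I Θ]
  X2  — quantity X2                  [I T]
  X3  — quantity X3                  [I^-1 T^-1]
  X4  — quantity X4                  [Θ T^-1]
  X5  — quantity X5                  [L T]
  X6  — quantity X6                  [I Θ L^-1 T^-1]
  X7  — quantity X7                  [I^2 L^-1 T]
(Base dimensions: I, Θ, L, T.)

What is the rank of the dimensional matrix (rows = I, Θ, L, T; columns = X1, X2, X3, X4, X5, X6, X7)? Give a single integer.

Dimensional matrix (I×Θ×L×T by X1×X2×X3×X4×X5×X6×X7):
  I: [ 1  1 -1  0  0  1  2]
  Θ: [ 1  0  0  1  0  1  0]
  L: [ 0  0  0  0  1 -1 -1]
  T: [ 0  1 -1 -1  1 -1  1]
RREF → pivots at {X1,X2,X5} ⇒ r = 3

3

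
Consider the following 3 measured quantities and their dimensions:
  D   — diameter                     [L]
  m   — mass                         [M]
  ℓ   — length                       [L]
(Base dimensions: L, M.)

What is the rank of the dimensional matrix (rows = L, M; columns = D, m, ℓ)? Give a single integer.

2

Dimensional matrix (L×M by D×m×ℓ):
  L: [ 1  0  1]
  M: [ 0  1  0]
Row reduction gives pivot columns D,m; rank = 2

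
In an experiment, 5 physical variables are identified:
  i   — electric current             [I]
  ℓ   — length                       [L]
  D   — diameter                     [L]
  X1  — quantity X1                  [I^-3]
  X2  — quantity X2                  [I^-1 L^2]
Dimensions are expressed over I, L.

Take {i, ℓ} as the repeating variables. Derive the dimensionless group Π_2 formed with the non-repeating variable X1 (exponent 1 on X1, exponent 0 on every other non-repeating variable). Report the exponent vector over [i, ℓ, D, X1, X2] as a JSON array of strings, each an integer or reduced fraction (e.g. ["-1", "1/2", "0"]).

["3", "0", "0", "1", "0"]

Write exponents as rows I,L / cols i,ℓ,D,X1,X2:
  I: [ 1  0  0 -3 -1]
  L: [ 0  1  1  0  2]
Echelon form has 2 nonzero rows (pivots: i,ℓ)
Repeat: i,ℓ; free: D,X1,X2
RREF:
  r0: [   1    0    0   -3   -1]
  r1: [   0    1    1    0    2]
Fix exponent of X1 at 1, D at 0, X2 at 0; solve each RREF row for its pivot's exponent:
  r0: exp(i) + (-3)·1 = 0 ⇒ exp(i) = 3
  r1: exp(ℓ) + (0)·1 = 0 ⇒ exp(ℓ) = 0
Π_2 = i^3 · X1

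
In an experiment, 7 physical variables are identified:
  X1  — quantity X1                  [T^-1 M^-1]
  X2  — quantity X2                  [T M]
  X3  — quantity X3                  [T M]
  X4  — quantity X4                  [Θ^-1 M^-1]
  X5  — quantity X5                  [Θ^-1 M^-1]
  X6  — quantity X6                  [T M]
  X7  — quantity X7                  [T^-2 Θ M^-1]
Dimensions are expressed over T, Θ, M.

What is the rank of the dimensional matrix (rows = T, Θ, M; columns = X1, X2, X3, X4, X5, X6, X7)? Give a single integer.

2

Exponent matrix [T,Θ,M] × [X1,X2,X3,X4,X5,X6,X7]:
  T: [-1  1  1  0  0  1 -2]
  Θ: [ 0  0  0 -1 -1  0  1]
  M: [-1  1  1 -1 -1  1 -1]
Row reduction gives pivot columns X1,X4; rank = 2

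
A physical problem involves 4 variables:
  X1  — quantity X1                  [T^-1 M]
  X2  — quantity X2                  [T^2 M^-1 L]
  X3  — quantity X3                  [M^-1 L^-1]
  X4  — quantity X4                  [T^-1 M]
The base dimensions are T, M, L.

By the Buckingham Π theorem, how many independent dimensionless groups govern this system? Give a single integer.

2

Write exponents as rows T,M,L / cols X1,X2,X3,X4:
  T: [-1  2  0 -1]
  M: [ 1 -1 -1  1]
  L: [ 0  1 -1  0]
Row reduction gives pivot columns X1,X2; rank = 2
4 vars − rank 2 = 2 Π groups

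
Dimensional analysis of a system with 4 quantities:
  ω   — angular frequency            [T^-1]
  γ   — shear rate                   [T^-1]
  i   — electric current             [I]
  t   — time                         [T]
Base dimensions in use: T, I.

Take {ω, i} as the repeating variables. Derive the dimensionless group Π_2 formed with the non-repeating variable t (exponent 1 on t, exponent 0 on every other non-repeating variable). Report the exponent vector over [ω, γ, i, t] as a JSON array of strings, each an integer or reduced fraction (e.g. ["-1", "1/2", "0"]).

["1", "0", "0", "1"]

Write exponents as rows T,I / cols ω,γ,i,t:
  T: [-1 -1  0  1]
  I: [ 0  0  1  0]
Echelon form has 2 nonzero rows (pivots: ω,i)
Pivot set = {ω,i}, free = {γ,t}
RREF:
  r0: [   1    1    0   -1]
  r1: [   0    0    1    0]
Fix exponent of t at 1, γ at 0; solve each RREF row for its pivot's exponent:
  r0: exp(ω) + (-1)·1 = 0 ⇒ exp(ω) = 1
  r1: exp(i) + (0)·1 = 0 ⇒ exp(i) = 0
Π_2 = ω · t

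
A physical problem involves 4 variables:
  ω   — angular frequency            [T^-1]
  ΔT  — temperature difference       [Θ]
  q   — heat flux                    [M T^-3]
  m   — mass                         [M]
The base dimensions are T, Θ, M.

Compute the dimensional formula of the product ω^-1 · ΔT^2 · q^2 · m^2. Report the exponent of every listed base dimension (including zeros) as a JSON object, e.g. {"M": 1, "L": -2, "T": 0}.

{"T": -5, "Θ": 2, "M": 4}

Dimensional matrix (T×Θ×M by ω×ΔT×q×m):
  T: [-1  0 -3  0]
  Θ: [ 0  1  0  0]
  M: [ 0  0  1  1]
  [T]: (-1)·-1+(2)·0+(2)·-3+(2)·0 = -5
  [Θ]: (-1)·0+(2)·1+(2)·0+(2)·0 = 2
  [M]: (-1)·0+(2)·0+(2)·1+(2)·1 = 4
⇒ T^-5 Θ^2 M^4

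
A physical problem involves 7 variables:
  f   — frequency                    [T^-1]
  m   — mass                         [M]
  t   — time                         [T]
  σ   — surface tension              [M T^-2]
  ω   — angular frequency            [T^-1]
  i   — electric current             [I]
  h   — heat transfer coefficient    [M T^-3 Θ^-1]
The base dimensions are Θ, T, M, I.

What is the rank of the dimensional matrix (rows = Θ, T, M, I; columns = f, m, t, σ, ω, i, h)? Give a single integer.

4

Exponent matrix [Θ,T,M,I] × [f,m,t,σ,ω,i,h]:
  Θ: [ 0  0  0  0  0  0 -1]
  T: [-1  0  1 -2 -1  0 -3]
  M: [ 0  1  0  1  0  0  1]
  I: [ 0  0  0  0  0  1  0]
Row reduction gives pivot columns f,m,i,h; rank = 4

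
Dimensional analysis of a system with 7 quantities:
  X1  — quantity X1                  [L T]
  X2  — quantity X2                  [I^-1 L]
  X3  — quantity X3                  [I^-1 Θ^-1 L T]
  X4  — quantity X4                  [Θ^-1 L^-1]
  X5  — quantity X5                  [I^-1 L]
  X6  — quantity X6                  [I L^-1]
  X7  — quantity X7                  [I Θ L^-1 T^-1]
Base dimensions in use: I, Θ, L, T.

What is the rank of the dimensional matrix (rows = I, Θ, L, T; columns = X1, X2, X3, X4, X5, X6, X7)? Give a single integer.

3

Dimensional matrix (I×Θ×L×T by X1×X2×X3×X4×X5×X6×X7):
  I: [ 0 -1 -1  0 -1  1  1]
  Θ: [ 0  0 -1 -1  0  0  1]
  L: [ 1  1  1 -1  1 -1 -1]
  T: [ 1  0  1  0  0  0 -1]
Echelon form has 3 nonzero rows (pivots: X1,X2,X3)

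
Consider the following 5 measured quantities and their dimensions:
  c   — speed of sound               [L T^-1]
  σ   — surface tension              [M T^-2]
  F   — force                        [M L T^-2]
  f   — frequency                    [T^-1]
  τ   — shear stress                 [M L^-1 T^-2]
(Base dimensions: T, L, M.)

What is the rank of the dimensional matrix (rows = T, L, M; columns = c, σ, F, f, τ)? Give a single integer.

Exponent matrix [T,L,M] × [c,σ,F,f,τ]:
  T: [-1 -2 -2 -1 -2]
  L: [ 1  0  1  0 -1]
  M: [ 0  1  1  0  1]
RREF → pivots at {c,σ,F} ⇒ r = 3

3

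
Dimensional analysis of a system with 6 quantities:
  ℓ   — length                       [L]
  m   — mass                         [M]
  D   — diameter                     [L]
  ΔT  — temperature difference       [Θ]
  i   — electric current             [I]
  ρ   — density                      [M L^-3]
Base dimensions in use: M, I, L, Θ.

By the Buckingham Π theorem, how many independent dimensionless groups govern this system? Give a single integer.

2

Exponent matrix [M,I,L,Θ] × [ℓ,m,D,ΔT,i,ρ]:
  M: [ 0  1  0  0  0  1]
  I: [ 0  0  0  0  1  0]
  L: [ 1  0  1  0  0 -3]
  Θ: [ 0  0  0  1  0  0]
Row reduction gives pivot columns ℓ,m,ΔT,i; rank = 4
Π count = n − r = 6 − 4 = 2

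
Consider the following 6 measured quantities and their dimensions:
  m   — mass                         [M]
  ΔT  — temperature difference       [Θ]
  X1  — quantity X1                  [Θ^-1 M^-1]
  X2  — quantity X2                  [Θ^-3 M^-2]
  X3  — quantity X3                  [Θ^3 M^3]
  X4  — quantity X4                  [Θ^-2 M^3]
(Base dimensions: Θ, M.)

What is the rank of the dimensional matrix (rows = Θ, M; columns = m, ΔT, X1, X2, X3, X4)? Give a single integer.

2

Exponent matrix [Θ,M] × [m,ΔT,X1,X2,X3,X4]:
  Θ: [ 0  1 -1 -3  3 -2]
  M: [ 1  0 -1 -2  3  3]
Echelon form has 2 nonzero rows (pivots: m,ΔT)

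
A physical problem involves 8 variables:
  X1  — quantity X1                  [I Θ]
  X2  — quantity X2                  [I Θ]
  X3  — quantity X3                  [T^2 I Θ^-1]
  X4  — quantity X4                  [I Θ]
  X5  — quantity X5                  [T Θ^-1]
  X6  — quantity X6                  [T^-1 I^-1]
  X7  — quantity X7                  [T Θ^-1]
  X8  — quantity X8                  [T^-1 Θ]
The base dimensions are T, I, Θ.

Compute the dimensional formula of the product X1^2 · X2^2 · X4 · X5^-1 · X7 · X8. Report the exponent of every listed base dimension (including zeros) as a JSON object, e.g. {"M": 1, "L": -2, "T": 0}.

Write exponents as rows T,I,Θ / cols X1,X2,X3,X4,X5,X6,X7,X8:
  T: [ 0  0  2  0  1 -1  1 -1]
  I: [ 1  1  1  1  0 -1  0  0]
  Θ: [ 1  1 -1  1 -1  0 -1  1]
  [T]: (2)·0+(2)·0+(1)·0+(-1)·1+(1)·1+(1)·-1 = -1
  [I]: (2)·1+(2)·1+(1)·1+(-1)·0+(1)·0+(1)·0 = 5
  [Θ]: (2)·1+(2)·1+(1)·1+(-1)·-1+(1)·-1+(1)·1 = 6
⇒ T^-1 I^5 Θ^6

{"T": -1, "I": 5, "Θ": 6}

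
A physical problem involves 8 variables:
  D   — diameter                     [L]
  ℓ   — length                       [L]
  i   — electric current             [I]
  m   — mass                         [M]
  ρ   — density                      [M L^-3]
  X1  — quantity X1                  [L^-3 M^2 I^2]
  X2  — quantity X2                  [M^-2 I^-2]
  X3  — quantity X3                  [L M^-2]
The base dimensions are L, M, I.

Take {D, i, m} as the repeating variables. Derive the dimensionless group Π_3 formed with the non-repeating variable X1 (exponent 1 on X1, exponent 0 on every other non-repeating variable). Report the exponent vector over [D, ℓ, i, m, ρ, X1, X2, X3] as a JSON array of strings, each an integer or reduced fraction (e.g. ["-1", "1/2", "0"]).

Dimensional matrix (L×M×I by D×ℓ×i×m×ρ×X1×X2×X3):
  L: [ 1  1  0  0 -3 -3  0  1]
  M: [ 0  0  0  1  1  2 -2 -2]
  I: [ 0  0  1  0  0  2 -2  0]
Echelon form has 3 nonzero rows (pivots: D,i,m)
Pivot set = {D,i,m}, free = {ℓ,ρ,X1,X2,X3}
RREF:
  r0: [   1    1    0    0   -3   -3    0    1]
  r1: [   0    0    1    0    0    2   -2    0]
  r2: [   0    0    0    1    1    2   -2   -2]
Fix exponent of X1 at 1, ℓ at 0, ρ at 0, X2 at 0, X3 at 0; solve each RREF row for its pivot's exponent:
  r0: exp(D) + (-3)·1 = 0 ⇒ exp(D) = 3
  r1: exp(i) + (2)·1 = 0 ⇒ exp(i) = -2
  r2: exp(m) + (2)·1 = 0 ⇒ exp(m) = -2
Π_3 = D^3 · i^-2 · m^-2 · X1

["3", "0", "-2", "-2", "0", "1", "0", "0"]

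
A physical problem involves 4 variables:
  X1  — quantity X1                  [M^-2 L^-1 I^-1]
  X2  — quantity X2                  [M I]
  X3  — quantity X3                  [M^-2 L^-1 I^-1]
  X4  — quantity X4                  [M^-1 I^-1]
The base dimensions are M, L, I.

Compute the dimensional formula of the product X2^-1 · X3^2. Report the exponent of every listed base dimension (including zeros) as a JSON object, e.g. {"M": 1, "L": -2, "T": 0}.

{"M": -5, "L": -2, "I": -3}

Exponent matrix [M,L,I] × [X1,X2,X3,X4]:
  M: [-2  1 -2 -1]
  L: [-1  0 -1  0]
  I: [-1  1 -1 -1]
  [M]: (-1)·1+(2)·-2 = -5
  [L]: (-1)·0+(2)·-1 = -2
  [I]: (-1)·1+(2)·-1 = -3
⇒ M^-5 L^-2 I^-3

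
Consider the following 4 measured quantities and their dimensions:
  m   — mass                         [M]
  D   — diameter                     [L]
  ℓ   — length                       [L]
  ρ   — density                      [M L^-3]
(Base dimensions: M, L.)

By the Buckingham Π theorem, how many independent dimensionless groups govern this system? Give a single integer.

Exponent matrix [M,L] × [m,D,ℓ,ρ]:
  M: [ 1  0  0  1]
  L: [ 0  1  1 -3]
Echelon form has 2 nonzero rows (pivots: m,D)
4 vars − rank 2 = 2 Π groups

2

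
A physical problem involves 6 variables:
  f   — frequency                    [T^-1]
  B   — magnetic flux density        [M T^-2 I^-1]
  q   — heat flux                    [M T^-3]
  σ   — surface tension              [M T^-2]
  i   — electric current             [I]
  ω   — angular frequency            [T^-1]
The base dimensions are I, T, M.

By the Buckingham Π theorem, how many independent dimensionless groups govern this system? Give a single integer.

Dimensional matrix (I×T×M by f×B×q×σ×i×ω):
  I: [ 0 -1  0  0  1  0]
  T: [-1 -2 -3 -2  0 -1]
  M: [ 0  1  1  1  0  0]
Row reduction gives pivot columns f,B,q; rank = 3
Π count = n − r = 6 − 3 = 3

3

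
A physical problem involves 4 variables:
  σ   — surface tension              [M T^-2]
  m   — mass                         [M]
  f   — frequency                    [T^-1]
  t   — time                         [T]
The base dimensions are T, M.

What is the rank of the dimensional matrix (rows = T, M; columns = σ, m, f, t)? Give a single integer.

Write exponents as rows T,M / cols σ,m,f,t:
  T: [-2  0 -1  1]
  M: [ 1  1  0  0]
RREF → pivots at {σ,m} ⇒ r = 2

2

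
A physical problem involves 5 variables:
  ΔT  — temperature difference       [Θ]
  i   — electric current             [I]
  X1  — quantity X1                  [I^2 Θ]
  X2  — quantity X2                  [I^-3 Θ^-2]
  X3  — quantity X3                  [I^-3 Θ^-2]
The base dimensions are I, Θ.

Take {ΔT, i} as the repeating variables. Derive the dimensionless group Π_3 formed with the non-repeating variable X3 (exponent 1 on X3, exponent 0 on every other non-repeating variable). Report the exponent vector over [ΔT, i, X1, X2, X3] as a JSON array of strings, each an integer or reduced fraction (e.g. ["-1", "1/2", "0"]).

Write exponents as rows I,Θ / cols ΔT,i,X1,X2,X3:
  I: [ 0  1  2 -3 -3]
  Θ: [ 1  0  1 -2 -2]
Echelon form has 2 nonzero rows (pivots: ΔT,i)
Repeat: ΔT,i; free: X1,X2,X3
RREF:
  r0: [   1    0    1   -2   -2]
  r1: [   0    1    2   -3   -3]
Fix exponent of X3 at 1, X1 at 0, X2 at 0; solve each RREF row for its pivot's exponent:
  r0: exp(ΔT) + (-2)·1 = 0 ⇒ exp(ΔT) = 2
  r1: exp(i) + (-3)·1 = 0 ⇒ exp(i) = 3
Π_3 = ΔT^2 · i^3 · X3

["2", "3", "0", "0", "1"]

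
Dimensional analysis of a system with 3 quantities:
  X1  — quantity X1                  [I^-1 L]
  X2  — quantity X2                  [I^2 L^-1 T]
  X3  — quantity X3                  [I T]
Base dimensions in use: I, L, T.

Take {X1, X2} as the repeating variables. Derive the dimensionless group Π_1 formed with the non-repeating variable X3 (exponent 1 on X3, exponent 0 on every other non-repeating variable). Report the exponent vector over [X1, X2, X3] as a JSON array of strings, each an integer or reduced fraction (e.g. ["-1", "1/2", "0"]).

Write exponents as rows I,L,T / cols X1,X2,X3:
  I: [-1  2  1]
  L: [ 1 -1  0]
  T: [ 0  1  1]
RREF → pivots at {X1,X2} ⇒ r = 2
Repeat: X1,X2; free: X3
RREF:
  r0: [   1    0    1]
  r1: [   0    1    1]
  r2: [   0    0    0]
Fix exponent of X3 at 1; solve each RREF row for its pivot's exponent:
  r0: exp(X1) + (1)·1 = 0 ⇒ exp(X1) = -1
  r1: exp(X2) + (1)·1 = 0 ⇒ exp(X2) = -1
Π_1 = X1^-1 · X2^-1 · X3

["-1", "-1", "1"]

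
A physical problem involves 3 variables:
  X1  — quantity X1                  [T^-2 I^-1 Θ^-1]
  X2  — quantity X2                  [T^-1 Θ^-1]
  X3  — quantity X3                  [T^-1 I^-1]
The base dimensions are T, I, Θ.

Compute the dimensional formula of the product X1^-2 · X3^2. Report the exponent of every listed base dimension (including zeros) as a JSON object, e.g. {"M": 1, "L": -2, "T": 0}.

Dimensional matrix (T×I×Θ by X1×X2×X3):
  T: [-2 -1 -1]
  I: [-1  0 -1]
  Θ: [-1 -1  0]
  [T]: (-2)·-2+(2)·-1 = 2
  [I]: (-2)·-1+(2)·-1 = 0
  [Θ]: (-2)·-1+(2)·0 = 2
⇒ T^2 Θ^2

{"T": 2, "I": 0, "Θ": 2}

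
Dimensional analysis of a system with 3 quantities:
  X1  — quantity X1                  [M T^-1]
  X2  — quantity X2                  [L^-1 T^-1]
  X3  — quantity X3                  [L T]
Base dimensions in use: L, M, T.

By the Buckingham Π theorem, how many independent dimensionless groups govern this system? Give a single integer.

Write exponents as rows L,M,T / cols X1,X2,X3:
  L: [ 0 -1  1]
  M: [ 1  0  0]
  T: [-1 -1  1]
RREF → pivots at {X1,X2} ⇒ r = 2
3 vars − rank 2 = 1 Π group

1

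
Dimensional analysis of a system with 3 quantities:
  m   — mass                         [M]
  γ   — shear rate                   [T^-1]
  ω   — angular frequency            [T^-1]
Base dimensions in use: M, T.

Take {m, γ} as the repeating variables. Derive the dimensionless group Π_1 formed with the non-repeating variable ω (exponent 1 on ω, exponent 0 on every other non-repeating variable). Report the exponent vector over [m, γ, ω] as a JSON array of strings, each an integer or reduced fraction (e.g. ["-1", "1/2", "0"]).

["0", "-1", "1"]

Write exponents as rows M,T / cols m,γ,ω:
  M: [ 1  0  0]
  T: [ 0 -1 -1]
RREF → pivots at {m,γ} ⇒ r = 2
Pivot set = {m,γ}, free = {ω}
RREF:
  r0: [   1    0    0]
  r1: [   0    1    1]
Fix exponent of ω at 1; solve each RREF row for its pivot's exponent:
  r0: exp(m) + (0)·1 = 0 ⇒ exp(m) = 0
  r1: exp(γ) + (1)·1 = 0 ⇒ exp(γ) = -1
Π_1 = γ^-1 · ω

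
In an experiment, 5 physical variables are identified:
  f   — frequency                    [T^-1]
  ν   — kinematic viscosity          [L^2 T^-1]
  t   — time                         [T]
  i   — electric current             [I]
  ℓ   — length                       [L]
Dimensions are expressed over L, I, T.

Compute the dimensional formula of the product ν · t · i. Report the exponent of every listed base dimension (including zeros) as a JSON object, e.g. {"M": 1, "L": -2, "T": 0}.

{"L": 2, "I": 1, "T": 0}

Write exponents as rows L,I,T / cols f,ν,t,i,ℓ:
  L: [ 0  2  0  0  1]
  I: [ 0  0  0  1  0]
  T: [-1 -1  1  0  0]
  [L]: (1)·2+(1)·0+(1)·0 = 2
  [I]: (1)·0+(1)·0+(1)·1 = 1
  [T]: (1)·-1+(1)·1+(1)·0 = 0
⇒ L^2 I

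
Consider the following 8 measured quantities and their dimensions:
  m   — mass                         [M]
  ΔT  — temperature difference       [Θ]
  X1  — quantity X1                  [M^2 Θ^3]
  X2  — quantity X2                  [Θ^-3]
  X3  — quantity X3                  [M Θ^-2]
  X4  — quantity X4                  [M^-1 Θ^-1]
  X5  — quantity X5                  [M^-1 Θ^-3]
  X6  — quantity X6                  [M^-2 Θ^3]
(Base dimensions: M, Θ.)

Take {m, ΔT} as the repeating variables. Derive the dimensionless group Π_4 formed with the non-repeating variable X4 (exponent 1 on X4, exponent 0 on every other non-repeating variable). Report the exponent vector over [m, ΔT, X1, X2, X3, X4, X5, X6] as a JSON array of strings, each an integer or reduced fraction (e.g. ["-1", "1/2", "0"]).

["1", "1", "0", "0", "0", "1", "0", "0"]

Dimensional matrix (M×Θ by m×ΔT×X1×X2×X3×X4×X5×X6):
  M: [ 1  0  2  0  1 -1 -1 -2]
  Θ: [ 0  1  3 -3 -2 -1 -3  3]
Echelon form has 2 nonzero rows (pivots: m,ΔT)
Repeat: m,ΔT; free: X1,X2,X3,X4,X5,X6
RREF:
  r0: [   1    0    2    0    1   -1   -1   -2]
  r1: [   0    1    3   -3   -2   -1   -3    3]
Fix exponent of X4 at 1, X1 at 0, X2 at 0, X3 at 0, X5 at 0, X6 at 0; solve each RREF row for its pivot's exponent:
  r0: exp(m) + (-1)·1 = 0 ⇒ exp(m) = 1
  r1: exp(ΔT) + (-1)·1 = 0 ⇒ exp(ΔT) = 1
Π_4 = m · ΔT · X4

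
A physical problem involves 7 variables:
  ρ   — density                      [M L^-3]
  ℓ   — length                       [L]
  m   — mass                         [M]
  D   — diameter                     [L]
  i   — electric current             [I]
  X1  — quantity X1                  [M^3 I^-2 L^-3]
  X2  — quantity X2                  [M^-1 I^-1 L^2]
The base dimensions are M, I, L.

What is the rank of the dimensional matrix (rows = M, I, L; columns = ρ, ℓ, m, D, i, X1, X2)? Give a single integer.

Write exponents as rows M,I,L / cols ρ,ℓ,m,D,i,X1,X2:
  M: [ 1  0  1  0  0  3 -1]
  I: [ 0  0  0  0  1 -2 -1]
  L: [-3  1  0  1  0 -3  2]
RREF → pivots at {ρ,ℓ,i} ⇒ r = 3

3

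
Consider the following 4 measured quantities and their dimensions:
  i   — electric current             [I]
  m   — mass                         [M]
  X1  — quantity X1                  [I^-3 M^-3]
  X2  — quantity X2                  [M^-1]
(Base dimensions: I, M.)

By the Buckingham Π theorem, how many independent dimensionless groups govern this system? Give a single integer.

2

Write exponents as rows I,M / cols i,m,X1,X2:
  I: [ 1  0 -3  0]
  M: [ 0  1 -3 -1]
RREF → pivots at {i,m} ⇒ r = 2
n=4, r=2 ⇒ 2 dimensionless groups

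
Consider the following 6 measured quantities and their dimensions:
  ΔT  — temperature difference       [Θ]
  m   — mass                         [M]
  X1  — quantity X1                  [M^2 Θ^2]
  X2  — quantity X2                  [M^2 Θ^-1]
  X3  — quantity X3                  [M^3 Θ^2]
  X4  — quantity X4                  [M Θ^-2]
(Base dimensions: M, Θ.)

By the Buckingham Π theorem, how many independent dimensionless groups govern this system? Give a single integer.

Dimensional matrix (M×Θ by ΔT×m×X1×X2×X3×X4):
  M: [ 0  1  2  2  3  1]
  Θ: [ 1  0  2 -1  2 -2]
Echelon form has 2 nonzero rows (pivots: ΔT,m)
6 vars − rank 2 = 4 Π groups

4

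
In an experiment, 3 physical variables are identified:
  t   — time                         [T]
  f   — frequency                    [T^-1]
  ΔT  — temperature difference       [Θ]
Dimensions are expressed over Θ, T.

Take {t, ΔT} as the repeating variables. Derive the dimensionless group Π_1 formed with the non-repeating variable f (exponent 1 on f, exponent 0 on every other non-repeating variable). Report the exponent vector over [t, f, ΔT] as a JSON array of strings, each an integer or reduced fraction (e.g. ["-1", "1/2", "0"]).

["1", "1", "0"]

Exponent matrix [Θ,T] × [t,f,ΔT]:
  Θ: [ 0  0  1]
  T: [ 1 -1  0]
Echelon form has 2 nonzero rows (pivots: t,ΔT)
Pivot set = {t,ΔT}, free = {f}
RREF:
  r0: [   1   -1    0]
  r1: [   0    0    1]
Fix exponent of f at 1; solve each RREF row for its pivot's exponent:
  r0: exp(t) + (-1)·1 = 0 ⇒ exp(t) = 1
  r1: exp(ΔT) + (0)·1 = 0 ⇒ exp(ΔT) = 0
Π_1 = t · f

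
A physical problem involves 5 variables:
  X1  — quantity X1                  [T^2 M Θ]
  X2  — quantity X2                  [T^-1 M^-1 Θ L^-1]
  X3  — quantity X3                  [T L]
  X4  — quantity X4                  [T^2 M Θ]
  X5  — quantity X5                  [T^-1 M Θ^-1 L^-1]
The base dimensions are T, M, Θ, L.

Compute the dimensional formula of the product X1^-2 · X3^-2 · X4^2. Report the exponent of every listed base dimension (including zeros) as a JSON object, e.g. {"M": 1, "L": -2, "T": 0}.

{"T": -2, "M": 0, "Θ": 0, "L": -2}

Exponent matrix [T,M,Θ,L] × [X1,X2,X3,X4,X5]:
  T: [ 2 -1  1  2 -1]
  M: [ 1 -1  0  1  1]
  Θ: [ 1  1  0  1 -1]
  L: [ 0 -1  1  0 -1]
  [T]: (-2)·2+(-2)·1+(2)·2 = -2
  [M]: (-2)·1+(-2)·0+(2)·1 = 0
  [Θ]: (-2)·1+(-2)·0+(2)·1 = 0
  [L]: (-2)·0+(-2)·1+(2)·0 = -2
⇒ T^-2 L^-2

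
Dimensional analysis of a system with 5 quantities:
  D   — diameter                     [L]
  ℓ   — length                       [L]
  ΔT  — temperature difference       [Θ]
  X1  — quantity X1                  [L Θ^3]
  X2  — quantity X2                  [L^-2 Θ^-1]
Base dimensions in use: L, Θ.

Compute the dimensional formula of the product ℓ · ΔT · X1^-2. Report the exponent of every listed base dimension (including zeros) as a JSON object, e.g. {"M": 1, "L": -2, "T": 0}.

Exponent matrix [L,Θ] × [D,ℓ,ΔT,X1,X2]:
  L: [ 1  1  0  1 -2]
  Θ: [ 0  0  1  3 -1]
  [L]: (1)·1+(1)·0+(-2)·1 = -1
  [Θ]: (1)·0+(1)·1+(-2)·3 = -5
⇒ L^-1 Θ^-5

{"L": -1, "Θ": -5}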